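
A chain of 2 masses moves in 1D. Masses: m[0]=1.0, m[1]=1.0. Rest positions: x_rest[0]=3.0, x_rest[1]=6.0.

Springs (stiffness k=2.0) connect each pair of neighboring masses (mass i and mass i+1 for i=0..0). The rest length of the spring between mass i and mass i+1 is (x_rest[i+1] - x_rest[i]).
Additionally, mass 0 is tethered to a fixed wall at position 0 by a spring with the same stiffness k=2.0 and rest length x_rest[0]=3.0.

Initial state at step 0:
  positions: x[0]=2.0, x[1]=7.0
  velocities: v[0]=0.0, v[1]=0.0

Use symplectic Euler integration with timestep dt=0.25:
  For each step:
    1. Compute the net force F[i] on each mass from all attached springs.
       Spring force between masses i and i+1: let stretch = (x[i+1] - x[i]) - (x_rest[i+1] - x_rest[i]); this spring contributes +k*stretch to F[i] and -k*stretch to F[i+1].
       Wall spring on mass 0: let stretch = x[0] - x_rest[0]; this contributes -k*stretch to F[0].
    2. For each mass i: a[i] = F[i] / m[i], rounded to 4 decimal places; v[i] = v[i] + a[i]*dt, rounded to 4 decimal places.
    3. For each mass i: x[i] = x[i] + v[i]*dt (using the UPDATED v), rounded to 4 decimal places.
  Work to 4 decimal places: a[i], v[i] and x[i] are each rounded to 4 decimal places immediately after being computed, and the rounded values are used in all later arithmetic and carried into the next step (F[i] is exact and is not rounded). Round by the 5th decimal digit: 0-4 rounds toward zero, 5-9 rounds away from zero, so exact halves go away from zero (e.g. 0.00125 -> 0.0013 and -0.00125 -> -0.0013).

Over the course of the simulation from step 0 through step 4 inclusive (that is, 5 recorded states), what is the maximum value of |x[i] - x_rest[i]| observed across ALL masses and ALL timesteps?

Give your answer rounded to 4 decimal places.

Step 0: x=[2.0000 7.0000] v=[0.0000 0.0000]
Step 1: x=[2.3750 6.7500] v=[1.5000 -1.0000]
Step 2: x=[3.0000 6.3281] v=[2.5000 -1.6875]
Step 3: x=[3.6660 5.8652] v=[2.6641 -1.8516]
Step 4: x=[4.1487 5.5024] v=[1.9307 -1.4512]
Max displacement = 1.1487

Answer: 1.1487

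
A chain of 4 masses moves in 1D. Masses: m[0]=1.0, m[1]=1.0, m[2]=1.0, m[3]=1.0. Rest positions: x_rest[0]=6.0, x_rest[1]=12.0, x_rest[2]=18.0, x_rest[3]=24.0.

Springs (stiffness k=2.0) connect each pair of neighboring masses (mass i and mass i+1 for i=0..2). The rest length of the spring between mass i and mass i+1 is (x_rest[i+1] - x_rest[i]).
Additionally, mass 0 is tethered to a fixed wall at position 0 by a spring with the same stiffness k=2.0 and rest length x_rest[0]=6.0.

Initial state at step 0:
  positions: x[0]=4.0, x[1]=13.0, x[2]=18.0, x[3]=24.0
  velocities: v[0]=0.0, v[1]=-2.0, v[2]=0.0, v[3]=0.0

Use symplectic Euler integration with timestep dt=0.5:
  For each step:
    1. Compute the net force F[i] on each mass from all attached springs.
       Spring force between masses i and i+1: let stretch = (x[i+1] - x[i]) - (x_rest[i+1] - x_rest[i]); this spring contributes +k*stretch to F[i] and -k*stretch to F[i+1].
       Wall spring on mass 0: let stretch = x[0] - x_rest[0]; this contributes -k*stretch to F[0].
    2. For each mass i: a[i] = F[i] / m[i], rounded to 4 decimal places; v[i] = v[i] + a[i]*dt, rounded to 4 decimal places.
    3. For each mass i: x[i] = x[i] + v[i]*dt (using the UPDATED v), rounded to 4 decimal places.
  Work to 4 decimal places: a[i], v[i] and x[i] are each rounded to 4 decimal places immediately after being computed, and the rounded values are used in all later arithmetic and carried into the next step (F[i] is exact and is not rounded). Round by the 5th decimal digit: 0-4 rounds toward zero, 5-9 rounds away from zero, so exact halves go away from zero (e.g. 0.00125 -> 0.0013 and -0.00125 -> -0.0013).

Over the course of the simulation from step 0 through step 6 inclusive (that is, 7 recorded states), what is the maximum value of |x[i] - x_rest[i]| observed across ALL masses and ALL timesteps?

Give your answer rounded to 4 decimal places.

Answer: 2.5937

Derivation:
Step 0: x=[4.0000 13.0000 18.0000 24.0000] v=[0.0000 -2.0000 0.0000 0.0000]
Step 1: x=[6.5000 10.0000 18.5000 24.0000] v=[5.0000 -6.0000 1.0000 0.0000]
Step 2: x=[7.5000 9.5000 17.5000 24.2500] v=[2.0000 -1.0000 -2.0000 0.5000]
Step 3: x=[5.7500 12.0000 15.8750 24.1250] v=[-3.5000 5.0000 -3.2500 -0.2500]
Step 4: x=[4.2500 13.3125 16.4375 22.8750] v=[-3.0000 2.6250 1.1250 -2.5000]
Step 5: x=[5.1563 11.6563 18.6563 21.4063] v=[1.8125 -3.3125 4.4375 -2.9375]
Step 6: x=[6.7344 10.2501 18.7501 21.5626] v=[3.1562 -2.8125 0.1875 0.3125]
Max displacement = 2.5937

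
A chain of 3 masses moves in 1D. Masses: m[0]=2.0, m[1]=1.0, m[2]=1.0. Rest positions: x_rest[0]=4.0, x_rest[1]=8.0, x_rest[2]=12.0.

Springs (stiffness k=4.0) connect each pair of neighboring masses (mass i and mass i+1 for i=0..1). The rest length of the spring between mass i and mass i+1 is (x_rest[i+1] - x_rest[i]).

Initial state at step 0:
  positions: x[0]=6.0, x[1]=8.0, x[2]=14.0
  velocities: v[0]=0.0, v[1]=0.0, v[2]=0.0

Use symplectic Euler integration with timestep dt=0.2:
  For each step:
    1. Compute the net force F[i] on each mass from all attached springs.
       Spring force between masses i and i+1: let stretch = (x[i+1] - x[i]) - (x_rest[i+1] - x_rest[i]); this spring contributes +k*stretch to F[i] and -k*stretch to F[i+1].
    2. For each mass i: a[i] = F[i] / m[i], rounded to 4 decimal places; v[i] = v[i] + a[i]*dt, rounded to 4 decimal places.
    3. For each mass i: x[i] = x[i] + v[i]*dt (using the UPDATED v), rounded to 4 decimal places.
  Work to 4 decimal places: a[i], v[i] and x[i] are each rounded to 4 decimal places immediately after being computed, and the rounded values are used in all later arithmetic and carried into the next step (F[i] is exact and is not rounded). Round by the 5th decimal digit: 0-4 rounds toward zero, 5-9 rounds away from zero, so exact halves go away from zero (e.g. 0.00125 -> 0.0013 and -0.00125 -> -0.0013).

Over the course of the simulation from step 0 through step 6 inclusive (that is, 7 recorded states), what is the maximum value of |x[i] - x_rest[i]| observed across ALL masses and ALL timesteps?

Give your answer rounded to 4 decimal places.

Step 0: x=[6.0000 8.0000 14.0000] v=[0.0000 0.0000 0.0000]
Step 1: x=[5.8400 8.6400 13.6800] v=[-0.8000 3.2000 -1.6000]
Step 2: x=[5.5840 9.6384 13.1936] v=[-1.2800 4.9920 -2.4320]
Step 3: x=[5.3324 10.5569 12.7784] v=[-1.2582 4.5926 -2.0762]
Step 4: x=[5.1787 10.9949 12.6477] v=[-0.7684 2.1902 -0.6534]
Step 5: x=[5.1703 10.7668 12.8926] v=[-0.0419 -1.1405 1.2244]
Step 6: x=[5.2896 9.9834 13.4374] v=[0.5967 -3.9171 2.7238]
Max displacement = 2.9949

Answer: 2.9949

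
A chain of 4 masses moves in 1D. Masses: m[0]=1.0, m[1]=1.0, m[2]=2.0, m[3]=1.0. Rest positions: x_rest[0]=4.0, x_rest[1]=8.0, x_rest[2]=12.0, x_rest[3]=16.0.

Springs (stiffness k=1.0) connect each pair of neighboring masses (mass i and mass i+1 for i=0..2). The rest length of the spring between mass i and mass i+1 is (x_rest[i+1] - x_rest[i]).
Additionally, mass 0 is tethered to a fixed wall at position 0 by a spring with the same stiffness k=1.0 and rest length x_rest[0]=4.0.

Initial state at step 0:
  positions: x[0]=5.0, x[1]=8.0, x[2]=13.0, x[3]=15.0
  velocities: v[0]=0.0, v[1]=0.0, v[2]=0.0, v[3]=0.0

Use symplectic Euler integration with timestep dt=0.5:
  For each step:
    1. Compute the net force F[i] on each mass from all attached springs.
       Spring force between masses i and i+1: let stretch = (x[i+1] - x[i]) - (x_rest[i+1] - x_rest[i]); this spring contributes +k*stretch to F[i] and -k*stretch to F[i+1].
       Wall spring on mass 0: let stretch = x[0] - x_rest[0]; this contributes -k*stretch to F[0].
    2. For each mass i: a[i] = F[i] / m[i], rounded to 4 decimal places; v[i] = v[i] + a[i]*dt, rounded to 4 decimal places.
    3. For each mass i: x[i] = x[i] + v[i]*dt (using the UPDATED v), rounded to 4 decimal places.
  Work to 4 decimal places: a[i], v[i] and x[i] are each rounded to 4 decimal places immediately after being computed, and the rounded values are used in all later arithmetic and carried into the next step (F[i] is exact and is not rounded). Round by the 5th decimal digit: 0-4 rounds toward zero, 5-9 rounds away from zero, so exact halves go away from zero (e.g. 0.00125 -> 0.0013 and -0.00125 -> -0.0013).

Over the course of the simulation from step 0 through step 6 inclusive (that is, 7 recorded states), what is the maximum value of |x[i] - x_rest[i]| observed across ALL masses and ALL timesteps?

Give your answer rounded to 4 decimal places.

Step 0: x=[5.0000 8.0000 13.0000 15.0000] v=[0.0000 0.0000 0.0000 0.0000]
Step 1: x=[4.5000 8.5000 12.6250 15.5000] v=[-1.0000 1.0000 -0.7500 1.0000]
Step 2: x=[3.8750 9.0313 12.0938 16.2813] v=[-1.2500 1.0625 -1.0625 1.5625]
Step 3: x=[3.5703 9.0391 11.7032 17.0157] v=[-0.6094 0.0156 -0.7813 1.4688]
Step 4: x=[3.7403 8.3457 11.6436 17.4220] v=[0.3399 -1.3868 -0.1192 0.8126]
Step 5: x=[4.1266 7.3254 11.8941 17.3837] v=[0.7725 -2.0406 0.5010 -0.0766]
Step 6: x=[4.2809 6.6476 12.2598 16.9730] v=[0.3086 -1.3557 0.7313 -0.8214]
Max displacement = 1.4220

Answer: 1.4220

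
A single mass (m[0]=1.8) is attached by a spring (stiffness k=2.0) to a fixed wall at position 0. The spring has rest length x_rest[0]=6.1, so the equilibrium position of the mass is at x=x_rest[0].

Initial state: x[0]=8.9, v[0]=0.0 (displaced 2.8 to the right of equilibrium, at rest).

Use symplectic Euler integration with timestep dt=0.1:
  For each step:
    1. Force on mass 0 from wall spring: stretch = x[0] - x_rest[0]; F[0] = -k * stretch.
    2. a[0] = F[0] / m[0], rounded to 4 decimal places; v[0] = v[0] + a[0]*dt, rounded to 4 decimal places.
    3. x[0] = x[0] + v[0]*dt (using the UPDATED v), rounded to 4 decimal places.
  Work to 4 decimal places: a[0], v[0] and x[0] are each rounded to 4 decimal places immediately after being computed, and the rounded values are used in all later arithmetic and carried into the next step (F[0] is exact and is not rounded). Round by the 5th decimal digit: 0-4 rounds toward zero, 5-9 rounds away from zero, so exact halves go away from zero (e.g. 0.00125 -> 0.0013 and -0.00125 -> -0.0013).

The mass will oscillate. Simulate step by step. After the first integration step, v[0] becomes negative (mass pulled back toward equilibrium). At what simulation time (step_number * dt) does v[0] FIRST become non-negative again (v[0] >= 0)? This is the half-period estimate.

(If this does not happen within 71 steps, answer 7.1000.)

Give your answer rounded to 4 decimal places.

Answer: 3.0000

Derivation:
Step 0: x=[8.9000] v=[0.0000]
Step 1: x=[8.8689] v=[-0.3111]
Step 2: x=[8.8070] v=[-0.6188]
Step 3: x=[8.7150] v=[-0.9196]
Step 4: x=[8.5940] v=[-1.2102]
Step 5: x=[8.4453] v=[-1.4873]
Step 6: x=[8.2705] v=[-1.7479]
Step 7: x=[8.0716] v=[-1.9891]
Step 8: x=[7.8508] v=[-2.2082]
Step 9: x=[7.6105] v=[-2.4027]
Step 10: x=[7.3535] v=[-2.5705]
Step 11: x=[7.0825] v=[-2.7098]
Step 12: x=[6.8006] v=[-2.8190]
Step 13: x=[6.5109] v=[-2.8968]
Step 14: x=[6.2167] v=[-2.9425]
Step 15: x=[5.9212] v=[-2.9555]
Step 16: x=[5.6276] v=[-2.9356]
Step 17: x=[5.3393] v=[-2.8831]
Step 18: x=[5.0594] v=[-2.7986]
Step 19: x=[4.7911] v=[-2.6830]
Step 20: x=[4.5373] v=[-2.5376]
Step 21: x=[4.3009] v=[-2.3640]
Step 22: x=[4.0845] v=[-2.1641]
Step 23: x=[3.8905] v=[-1.9402]
Step 24: x=[3.7210] v=[-1.6947]
Step 25: x=[3.5780] v=[-1.4304]
Step 26: x=[3.4630] v=[-1.1502]
Step 27: x=[3.3773] v=[-0.8572]
Step 28: x=[3.3218] v=[-0.5547]
Step 29: x=[3.2972] v=[-0.2460]
Step 30: x=[3.3037] v=[0.0654]
First v>=0 after going negative at step 30, time=3.0000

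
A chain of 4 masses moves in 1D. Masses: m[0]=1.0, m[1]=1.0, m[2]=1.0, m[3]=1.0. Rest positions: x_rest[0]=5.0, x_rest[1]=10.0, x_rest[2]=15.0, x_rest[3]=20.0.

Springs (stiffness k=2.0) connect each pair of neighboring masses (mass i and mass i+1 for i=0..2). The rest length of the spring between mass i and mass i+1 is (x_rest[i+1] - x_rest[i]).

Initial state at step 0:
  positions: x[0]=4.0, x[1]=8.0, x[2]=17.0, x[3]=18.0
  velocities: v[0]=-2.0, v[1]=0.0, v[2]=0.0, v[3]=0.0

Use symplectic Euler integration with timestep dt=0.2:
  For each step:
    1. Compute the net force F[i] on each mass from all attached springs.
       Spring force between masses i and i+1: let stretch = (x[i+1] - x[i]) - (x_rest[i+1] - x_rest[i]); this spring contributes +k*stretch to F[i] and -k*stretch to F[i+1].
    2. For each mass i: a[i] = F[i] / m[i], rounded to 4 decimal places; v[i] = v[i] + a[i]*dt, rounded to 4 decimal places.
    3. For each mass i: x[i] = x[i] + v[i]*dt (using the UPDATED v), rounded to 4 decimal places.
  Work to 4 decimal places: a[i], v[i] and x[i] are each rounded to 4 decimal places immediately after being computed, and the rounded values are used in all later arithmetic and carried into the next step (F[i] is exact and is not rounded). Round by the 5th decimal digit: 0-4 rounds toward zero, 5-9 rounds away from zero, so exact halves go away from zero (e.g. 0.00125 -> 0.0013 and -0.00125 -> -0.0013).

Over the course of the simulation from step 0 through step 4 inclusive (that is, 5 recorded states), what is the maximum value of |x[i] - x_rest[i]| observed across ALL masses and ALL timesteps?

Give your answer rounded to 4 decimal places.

Answer: 2.6194

Derivation:
Step 0: x=[4.0000 8.0000 17.0000 18.0000] v=[-2.0000 0.0000 0.0000 0.0000]
Step 1: x=[3.5200 8.4000 16.3600 18.3200] v=[-2.4000 2.0000 -3.2000 1.6000]
Step 2: x=[3.0304 9.0464 15.2400 18.8832] v=[-2.4480 3.2320 -5.6000 2.8160]
Step 3: x=[2.6221 9.7070 13.9160 19.5549] v=[-2.0416 3.3030 -6.6202 3.3587]
Step 4: x=[2.3806 10.1375 12.7064 20.1755] v=[-1.2076 2.1526 -6.0482 3.1031]
Max displacement = 2.6194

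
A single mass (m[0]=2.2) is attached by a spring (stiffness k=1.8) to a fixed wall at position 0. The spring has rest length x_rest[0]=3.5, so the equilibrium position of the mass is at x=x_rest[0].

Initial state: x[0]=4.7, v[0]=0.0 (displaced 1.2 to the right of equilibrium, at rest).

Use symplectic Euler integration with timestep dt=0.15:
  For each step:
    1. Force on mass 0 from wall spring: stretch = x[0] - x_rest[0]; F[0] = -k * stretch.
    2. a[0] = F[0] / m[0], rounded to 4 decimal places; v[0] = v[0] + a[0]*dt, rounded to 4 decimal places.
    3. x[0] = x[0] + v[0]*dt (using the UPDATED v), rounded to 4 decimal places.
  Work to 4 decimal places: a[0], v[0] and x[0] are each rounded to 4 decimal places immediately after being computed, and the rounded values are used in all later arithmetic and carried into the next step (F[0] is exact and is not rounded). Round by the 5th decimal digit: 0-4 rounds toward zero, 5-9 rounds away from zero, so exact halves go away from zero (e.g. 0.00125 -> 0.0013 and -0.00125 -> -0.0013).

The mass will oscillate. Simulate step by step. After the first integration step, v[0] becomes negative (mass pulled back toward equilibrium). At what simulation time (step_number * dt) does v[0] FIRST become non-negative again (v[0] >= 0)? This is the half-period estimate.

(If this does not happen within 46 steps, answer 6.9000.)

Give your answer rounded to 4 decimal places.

Step 0: x=[4.7000] v=[0.0000]
Step 1: x=[4.6779] v=[-0.1473]
Step 2: x=[4.6341] v=[-0.2919]
Step 3: x=[4.5694] v=[-0.4311]
Step 4: x=[4.4850] v=[-0.5624]
Step 5: x=[4.3825] v=[-0.6833]
Step 6: x=[4.2638] v=[-0.7916]
Step 7: x=[4.1310] v=[-0.8853]
Step 8: x=[3.9866] v=[-0.9627]
Step 9: x=[3.8332] v=[-1.0224]
Step 10: x=[3.6737] v=[-1.0633]
Step 11: x=[3.5110] v=[-1.0846]
Step 12: x=[3.3481] v=[-1.0860]
Step 13: x=[3.1880] v=[-1.0674]
Step 14: x=[3.0336] v=[-1.0291]
Step 15: x=[2.8878] v=[-0.9719]
Step 16: x=[2.7533] v=[-0.8968]
Step 17: x=[2.6325] v=[-0.8052]
Step 18: x=[2.5277] v=[-0.6987]
Step 19: x=[2.4408] v=[-0.5794]
Step 20: x=[2.3734] v=[-0.4494]
Step 21: x=[2.3267] v=[-0.3111]
Step 22: x=[2.3016] v=[-0.1671]
Step 23: x=[2.2986] v=[-0.0200]
Step 24: x=[2.3177] v=[0.1275]
First v>=0 after going negative at step 24, time=3.6000

Answer: 3.6000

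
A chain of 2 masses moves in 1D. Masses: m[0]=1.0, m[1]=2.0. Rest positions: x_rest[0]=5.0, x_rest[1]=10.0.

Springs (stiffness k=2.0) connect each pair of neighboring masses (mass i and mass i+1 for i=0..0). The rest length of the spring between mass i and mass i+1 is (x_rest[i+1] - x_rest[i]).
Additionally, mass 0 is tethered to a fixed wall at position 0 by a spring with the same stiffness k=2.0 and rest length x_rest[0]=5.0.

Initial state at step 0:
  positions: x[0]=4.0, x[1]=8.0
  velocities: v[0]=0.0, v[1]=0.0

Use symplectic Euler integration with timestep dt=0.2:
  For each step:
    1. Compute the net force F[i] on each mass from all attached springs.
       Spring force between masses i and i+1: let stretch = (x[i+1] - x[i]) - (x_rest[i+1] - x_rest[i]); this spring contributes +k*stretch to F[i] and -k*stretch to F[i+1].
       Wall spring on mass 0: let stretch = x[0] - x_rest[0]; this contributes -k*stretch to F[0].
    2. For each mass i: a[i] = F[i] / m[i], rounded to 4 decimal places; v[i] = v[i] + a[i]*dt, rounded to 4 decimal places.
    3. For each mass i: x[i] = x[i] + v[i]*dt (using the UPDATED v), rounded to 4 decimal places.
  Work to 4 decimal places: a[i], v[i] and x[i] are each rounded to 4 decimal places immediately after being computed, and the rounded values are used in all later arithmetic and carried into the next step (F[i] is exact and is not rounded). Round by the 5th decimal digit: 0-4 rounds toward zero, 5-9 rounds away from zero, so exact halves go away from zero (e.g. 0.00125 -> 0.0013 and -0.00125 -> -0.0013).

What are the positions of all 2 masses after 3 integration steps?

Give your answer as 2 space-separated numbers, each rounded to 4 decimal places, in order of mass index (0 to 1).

Answer: 4.0154 8.2322

Derivation:
Step 0: x=[4.0000 8.0000] v=[0.0000 0.0000]
Step 1: x=[4.0000 8.0400] v=[0.0000 0.2000]
Step 2: x=[4.0032 8.1184] v=[0.0160 0.3920]
Step 3: x=[4.0154 8.2322] v=[0.0608 0.5690]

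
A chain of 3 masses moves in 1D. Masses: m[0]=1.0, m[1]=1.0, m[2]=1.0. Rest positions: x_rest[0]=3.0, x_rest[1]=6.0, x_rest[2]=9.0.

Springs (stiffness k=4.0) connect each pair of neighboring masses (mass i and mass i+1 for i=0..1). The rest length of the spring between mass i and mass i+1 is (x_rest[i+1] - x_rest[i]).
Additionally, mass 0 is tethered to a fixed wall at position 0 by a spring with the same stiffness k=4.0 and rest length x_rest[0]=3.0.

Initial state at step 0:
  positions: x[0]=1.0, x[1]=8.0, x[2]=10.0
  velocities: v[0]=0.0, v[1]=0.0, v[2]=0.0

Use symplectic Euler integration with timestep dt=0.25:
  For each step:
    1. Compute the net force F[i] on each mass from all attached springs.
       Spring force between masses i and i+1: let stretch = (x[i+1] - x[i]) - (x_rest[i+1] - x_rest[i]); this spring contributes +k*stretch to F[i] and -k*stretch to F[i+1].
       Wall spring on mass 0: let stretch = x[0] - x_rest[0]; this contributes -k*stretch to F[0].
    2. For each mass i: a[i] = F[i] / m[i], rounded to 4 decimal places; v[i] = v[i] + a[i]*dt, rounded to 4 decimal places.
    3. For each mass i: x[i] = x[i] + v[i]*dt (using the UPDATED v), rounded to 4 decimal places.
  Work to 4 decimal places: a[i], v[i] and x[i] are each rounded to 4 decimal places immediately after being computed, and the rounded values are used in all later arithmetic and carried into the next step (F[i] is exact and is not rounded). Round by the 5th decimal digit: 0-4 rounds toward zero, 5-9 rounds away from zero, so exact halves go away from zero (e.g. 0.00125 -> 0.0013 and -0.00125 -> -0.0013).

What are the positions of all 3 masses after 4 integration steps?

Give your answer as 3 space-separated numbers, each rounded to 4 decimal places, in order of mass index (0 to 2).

Step 0: x=[1.0000 8.0000 10.0000] v=[0.0000 0.0000 0.0000]
Step 1: x=[2.5000 6.7500 10.2500] v=[6.0000 -5.0000 1.0000]
Step 2: x=[4.4375 5.3125 10.3750] v=[7.7500 -5.7500 0.5000]
Step 3: x=[5.4844 4.9219 9.9844] v=[4.1875 -1.5625 -1.5625]
Step 4: x=[5.0196 5.9375 9.0782] v=[-1.8594 4.0625 -3.6250]

Answer: 5.0196 5.9375 9.0782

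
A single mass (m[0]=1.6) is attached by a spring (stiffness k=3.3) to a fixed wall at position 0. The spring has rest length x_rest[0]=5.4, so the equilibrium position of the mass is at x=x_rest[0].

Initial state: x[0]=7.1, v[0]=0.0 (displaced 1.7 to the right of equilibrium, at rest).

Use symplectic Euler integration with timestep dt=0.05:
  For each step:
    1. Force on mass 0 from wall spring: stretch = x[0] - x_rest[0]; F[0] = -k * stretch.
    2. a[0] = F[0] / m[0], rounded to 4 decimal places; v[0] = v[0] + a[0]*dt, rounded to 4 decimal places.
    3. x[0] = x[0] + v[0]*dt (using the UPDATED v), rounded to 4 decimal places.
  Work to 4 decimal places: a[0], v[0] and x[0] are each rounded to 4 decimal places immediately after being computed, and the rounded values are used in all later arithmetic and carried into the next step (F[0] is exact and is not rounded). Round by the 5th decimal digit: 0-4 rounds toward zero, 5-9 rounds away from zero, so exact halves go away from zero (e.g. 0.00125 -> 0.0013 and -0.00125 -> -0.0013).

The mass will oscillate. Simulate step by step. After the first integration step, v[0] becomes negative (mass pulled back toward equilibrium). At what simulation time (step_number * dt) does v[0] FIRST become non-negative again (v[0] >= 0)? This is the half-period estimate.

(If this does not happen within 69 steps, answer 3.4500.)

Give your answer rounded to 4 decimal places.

Step 0: x=[7.1000] v=[0.0000]
Step 1: x=[7.0912] v=[-0.1753]
Step 2: x=[7.0737] v=[-0.3497]
Step 3: x=[7.0476] v=[-0.5223]
Step 4: x=[7.0130] v=[-0.6922]
Step 5: x=[6.9701] v=[-0.8585]
Step 6: x=[6.9191] v=[-1.0204]
Step 7: x=[6.8602] v=[-1.1771]
Step 8: x=[6.7938] v=[-1.3277]
Step 9: x=[6.7202] v=[-1.4714]
Step 10: x=[6.6398] v=[-1.6075]
Step 11: x=[6.5530] v=[-1.7354]
Step 12: x=[6.4603] v=[-1.8543]
Step 13: x=[6.3621] v=[-1.9636]
Step 14: x=[6.2590] v=[-2.0628]
Step 15: x=[6.1514] v=[-2.1514]
Step 16: x=[6.0400] v=[-2.2289]
Step 17: x=[5.9253] v=[-2.2949]
Step 18: x=[5.8078] v=[-2.3491]
Step 19: x=[5.6882] v=[-2.3912]
Step 20: x=[5.5672] v=[-2.4209]
Step 21: x=[5.4453] v=[-2.4381]
Step 22: x=[5.3232] v=[-2.4428]
Step 23: x=[5.2015] v=[-2.4349]
Step 24: x=[5.0808] v=[-2.4144]
Step 25: x=[4.9617] v=[-2.3815]
Step 26: x=[4.8449] v=[-2.3363]
Step 27: x=[4.7309] v=[-2.2791]
Step 28: x=[4.6204] v=[-2.2101]
Step 29: x=[4.5139] v=[-2.1297]
Step 30: x=[4.4120] v=[-2.0383]
Step 31: x=[4.3152] v=[-1.9364]
Step 32: x=[4.2240] v=[-1.8245]
Step 33: x=[4.1388] v=[-1.7032]
Step 34: x=[4.0601] v=[-1.5731]
Step 35: x=[3.9884] v=[-1.4349]
Step 36: x=[3.9239] v=[-1.2893]
Step 37: x=[3.8670] v=[-1.1371]
Step 38: x=[3.8181] v=[-0.9790]
Step 39: x=[3.7773] v=[-0.8159]
Step 40: x=[3.7449] v=[-0.6486]
Step 41: x=[3.7210] v=[-0.4779]
Step 42: x=[3.7058] v=[-0.3048]
Step 43: x=[3.6993] v=[-0.1301]
Step 44: x=[3.7016] v=[0.0453]
First v>=0 after going negative at step 44, time=2.2000

Answer: 2.2000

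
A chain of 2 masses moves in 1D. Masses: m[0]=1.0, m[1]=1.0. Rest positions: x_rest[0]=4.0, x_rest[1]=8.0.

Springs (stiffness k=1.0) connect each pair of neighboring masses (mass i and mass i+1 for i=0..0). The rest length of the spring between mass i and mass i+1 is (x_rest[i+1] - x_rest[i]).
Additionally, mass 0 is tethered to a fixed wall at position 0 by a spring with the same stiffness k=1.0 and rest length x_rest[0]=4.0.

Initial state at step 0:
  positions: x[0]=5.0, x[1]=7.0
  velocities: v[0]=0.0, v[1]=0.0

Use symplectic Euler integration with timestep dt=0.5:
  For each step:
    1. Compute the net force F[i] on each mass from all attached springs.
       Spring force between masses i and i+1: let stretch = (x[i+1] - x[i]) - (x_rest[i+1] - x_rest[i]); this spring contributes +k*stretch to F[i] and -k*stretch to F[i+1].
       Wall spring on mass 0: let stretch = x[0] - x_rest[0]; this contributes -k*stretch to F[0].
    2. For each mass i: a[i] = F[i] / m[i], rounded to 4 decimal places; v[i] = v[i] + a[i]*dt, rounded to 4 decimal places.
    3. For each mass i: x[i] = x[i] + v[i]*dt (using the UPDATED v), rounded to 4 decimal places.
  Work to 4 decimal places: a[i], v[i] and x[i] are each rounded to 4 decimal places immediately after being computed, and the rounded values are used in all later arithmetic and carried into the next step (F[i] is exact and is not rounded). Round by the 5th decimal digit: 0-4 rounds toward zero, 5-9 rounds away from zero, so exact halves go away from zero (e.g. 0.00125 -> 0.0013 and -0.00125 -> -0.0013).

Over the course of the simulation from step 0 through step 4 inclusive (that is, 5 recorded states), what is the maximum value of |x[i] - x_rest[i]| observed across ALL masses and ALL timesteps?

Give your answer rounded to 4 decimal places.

Step 0: x=[5.0000 7.0000] v=[0.0000 0.0000]
Step 1: x=[4.2500 7.5000] v=[-1.5000 1.0000]
Step 2: x=[3.2500 8.1875] v=[-2.0000 1.3750]
Step 3: x=[2.6719 8.6407] v=[-1.1563 0.9063]
Step 4: x=[2.9180 8.6017] v=[0.4922 -0.0781]
Max displacement = 1.3281

Answer: 1.3281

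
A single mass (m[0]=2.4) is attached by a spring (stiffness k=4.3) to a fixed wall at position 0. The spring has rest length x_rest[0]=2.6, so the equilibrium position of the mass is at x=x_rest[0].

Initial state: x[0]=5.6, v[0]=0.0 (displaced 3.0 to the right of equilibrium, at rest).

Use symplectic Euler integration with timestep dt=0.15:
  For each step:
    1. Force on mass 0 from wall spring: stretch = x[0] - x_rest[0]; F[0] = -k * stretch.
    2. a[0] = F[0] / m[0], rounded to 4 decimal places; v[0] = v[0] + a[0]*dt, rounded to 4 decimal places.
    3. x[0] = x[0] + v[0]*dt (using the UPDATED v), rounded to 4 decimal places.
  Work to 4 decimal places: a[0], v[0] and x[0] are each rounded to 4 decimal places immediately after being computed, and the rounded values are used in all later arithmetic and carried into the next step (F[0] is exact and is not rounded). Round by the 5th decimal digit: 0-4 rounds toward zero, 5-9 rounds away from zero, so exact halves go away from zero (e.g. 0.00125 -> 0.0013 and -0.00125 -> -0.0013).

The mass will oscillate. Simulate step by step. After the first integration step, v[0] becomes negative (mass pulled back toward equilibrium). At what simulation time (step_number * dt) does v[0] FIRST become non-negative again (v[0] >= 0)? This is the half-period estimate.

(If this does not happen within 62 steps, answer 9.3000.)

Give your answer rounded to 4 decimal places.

Answer: 2.4000

Derivation:
Step 0: x=[5.6000] v=[0.0000]
Step 1: x=[5.4791] v=[-0.8063]
Step 2: x=[5.2421] v=[-1.5801]
Step 3: x=[4.8986] v=[-2.2902]
Step 4: x=[4.4624] v=[-2.9079]
Step 5: x=[3.9511] v=[-3.4084]
Step 6: x=[3.3854] v=[-3.7715]
Step 7: x=[2.7880] v=[-3.9826]
Step 8: x=[2.1830] v=[-4.0331]
Step 9: x=[1.5949] v=[-3.9210]
Step 10: x=[1.0473] v=[-3.6509]
Step 11: x=[0.5623] v=[-3.2336]
Step 12: x=[0.1594] v=[-2.6860]
Step 13: x=[-0.1451] v=[-2.0301]
Step 14: x=[-0.3390] v=[-1.2924]
Step 15: x=[-0.4144] v=[-0.5025]
Step 16: x=[-0.3683] v=[0.3076]
First v>=0 after going negative at step 16, time=2.4000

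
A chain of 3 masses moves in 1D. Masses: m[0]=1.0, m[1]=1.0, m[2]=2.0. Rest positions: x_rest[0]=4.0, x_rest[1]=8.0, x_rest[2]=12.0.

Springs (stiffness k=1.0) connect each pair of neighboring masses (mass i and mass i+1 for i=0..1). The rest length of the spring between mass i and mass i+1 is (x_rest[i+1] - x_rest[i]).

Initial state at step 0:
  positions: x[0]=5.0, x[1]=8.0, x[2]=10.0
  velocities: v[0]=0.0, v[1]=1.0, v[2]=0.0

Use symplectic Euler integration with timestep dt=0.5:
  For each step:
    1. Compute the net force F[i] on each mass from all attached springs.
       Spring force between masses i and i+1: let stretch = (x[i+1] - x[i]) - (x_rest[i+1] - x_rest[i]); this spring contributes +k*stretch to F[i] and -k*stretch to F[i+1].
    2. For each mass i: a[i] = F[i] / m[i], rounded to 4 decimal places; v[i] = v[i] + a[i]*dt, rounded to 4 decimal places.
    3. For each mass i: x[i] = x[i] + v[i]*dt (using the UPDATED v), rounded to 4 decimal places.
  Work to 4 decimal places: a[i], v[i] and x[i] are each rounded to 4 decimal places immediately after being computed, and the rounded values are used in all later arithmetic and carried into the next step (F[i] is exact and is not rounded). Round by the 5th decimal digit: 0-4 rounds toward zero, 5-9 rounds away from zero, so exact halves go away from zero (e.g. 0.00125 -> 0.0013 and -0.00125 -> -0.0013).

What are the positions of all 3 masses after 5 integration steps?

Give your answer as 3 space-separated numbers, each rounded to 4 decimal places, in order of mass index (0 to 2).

Answer: 2.9150 7.1148 12.7353

Derivation:
Step 0: x=[5.0000 8.0000 10.0000] v=[0.0000 1.0000 0.0000]
Step 1: x=[4.7500 8.2500 10.2500] v=[-0.5000 0.5000 0.5000]
Step 2: x=[4.3750 8.1250 10.7500] v=[-0.7500 -0.2500 1.0000]
Step 3: x=[3.9375 7.7188 11.4219] v=[-0.8750 -0.8125 1.3438]
Step 4: x=[3.4453 7.2930 12.1310] v=[-0.9844 -0.8516 1.4181]
Step 5: x=[2.9150 7.1148 12.7353] v=[-1.0606 -0.3565 1.2086]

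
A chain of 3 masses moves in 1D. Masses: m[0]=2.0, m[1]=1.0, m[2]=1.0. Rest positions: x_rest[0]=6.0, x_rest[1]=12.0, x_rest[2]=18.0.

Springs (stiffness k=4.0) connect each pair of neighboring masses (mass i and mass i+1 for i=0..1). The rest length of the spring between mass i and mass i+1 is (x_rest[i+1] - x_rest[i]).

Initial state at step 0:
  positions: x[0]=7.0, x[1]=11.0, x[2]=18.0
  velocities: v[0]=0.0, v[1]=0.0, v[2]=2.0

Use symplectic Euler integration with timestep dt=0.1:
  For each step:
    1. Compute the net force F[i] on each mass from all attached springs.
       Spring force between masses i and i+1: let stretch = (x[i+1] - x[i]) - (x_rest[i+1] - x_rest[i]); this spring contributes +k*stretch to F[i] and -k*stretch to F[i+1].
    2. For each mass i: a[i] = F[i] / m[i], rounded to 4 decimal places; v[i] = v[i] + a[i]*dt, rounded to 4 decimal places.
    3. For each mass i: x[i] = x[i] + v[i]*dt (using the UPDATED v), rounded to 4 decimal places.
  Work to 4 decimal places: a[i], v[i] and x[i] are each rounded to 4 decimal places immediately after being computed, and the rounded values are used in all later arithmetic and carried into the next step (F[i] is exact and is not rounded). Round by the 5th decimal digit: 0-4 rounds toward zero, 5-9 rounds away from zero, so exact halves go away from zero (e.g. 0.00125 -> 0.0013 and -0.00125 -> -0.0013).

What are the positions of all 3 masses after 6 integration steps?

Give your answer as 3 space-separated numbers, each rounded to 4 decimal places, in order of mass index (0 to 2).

Answer: 6.3668 12.9655 18.5009

Derivation:
Step 0: x=[7.0000 11.0000 18.0000] v=[0.0000 0.0000 2.0000]
Step 1: x=[6.9600 11.1200 18.1600] v=[-0.4000 1.2000 1.6000]
Step 2: x=[6.8832 11.3552 18.2784] v=[-0.7680 2.3520 1.1840]
Step 3: x=[6.7758 11.6885 18.3599] v=[-1.0736 3.3325 0.8147]
Step 4: x=[6.6467 12.0921 18.4145] v=[-1.2911 4.0360 0.5461]
Step 5: x=[6.5065 12.5308 18.4562] v=[-1.4020 4.3868 0.4171]
Step 6: x=[6.3668 12.9655 18.5009] v=[-1.3971 4.3472 0.4469]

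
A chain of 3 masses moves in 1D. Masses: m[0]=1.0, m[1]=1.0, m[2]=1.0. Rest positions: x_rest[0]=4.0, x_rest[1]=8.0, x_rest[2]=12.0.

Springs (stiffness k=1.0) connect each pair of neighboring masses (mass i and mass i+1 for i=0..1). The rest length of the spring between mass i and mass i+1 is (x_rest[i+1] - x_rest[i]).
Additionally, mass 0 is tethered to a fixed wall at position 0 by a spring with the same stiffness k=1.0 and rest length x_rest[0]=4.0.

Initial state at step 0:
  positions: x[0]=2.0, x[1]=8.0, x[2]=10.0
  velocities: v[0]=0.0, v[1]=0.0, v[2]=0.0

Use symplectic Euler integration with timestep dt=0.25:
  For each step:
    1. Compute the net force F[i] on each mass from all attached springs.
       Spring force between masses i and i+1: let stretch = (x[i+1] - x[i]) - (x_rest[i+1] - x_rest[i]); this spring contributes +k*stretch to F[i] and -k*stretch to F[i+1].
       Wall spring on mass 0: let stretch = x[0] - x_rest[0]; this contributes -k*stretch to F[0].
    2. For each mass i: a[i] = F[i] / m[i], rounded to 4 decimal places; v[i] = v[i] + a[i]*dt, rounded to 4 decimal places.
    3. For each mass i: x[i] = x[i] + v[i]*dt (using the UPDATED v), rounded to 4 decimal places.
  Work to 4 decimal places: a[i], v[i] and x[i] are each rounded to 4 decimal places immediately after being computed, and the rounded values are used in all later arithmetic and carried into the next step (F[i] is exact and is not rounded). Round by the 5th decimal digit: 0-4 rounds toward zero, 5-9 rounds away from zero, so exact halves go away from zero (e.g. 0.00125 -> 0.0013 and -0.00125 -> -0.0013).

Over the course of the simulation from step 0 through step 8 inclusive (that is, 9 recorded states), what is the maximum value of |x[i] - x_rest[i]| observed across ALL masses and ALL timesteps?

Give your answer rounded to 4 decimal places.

Answer: 2.2672

Derivation:
Step 0: x=[2.0000 8.0000 10.0000] v=[0.0000 0.0000 0.0000]
Step 1: x=[2.2500 7.7500 10.1250] v=[1.0000 -1.0000 0.5000]
Step 2: x=[2.7031 7.3047 10.3516] v=[1.8125 -1.7813 0.9063]
Step 3: x=[3.2749 6.7622 10.6378] v=[2.2871 -2.1700 1.1446]
Step 4: x=[3.8600 6.2440 10.9317] v=[2.3402 -2.0729 1.1757]
Step 5: x=[4.3528 5.8698 11.1827] v=[1.9712 -1.4970 1.0038]
Step 6: x=[4.6684 5.7328 11.3516] v=[1.2623 -0.5480 0.6756]
Step 7: x=[4.7587 5.8805 11.4193] v=[0.3613 0.5906 0.2709]
Step 8: x=[4.6217 6.3042 11.3909] v=[-0.5479 1.6949 -0.1138]
Max displacement = 2.2672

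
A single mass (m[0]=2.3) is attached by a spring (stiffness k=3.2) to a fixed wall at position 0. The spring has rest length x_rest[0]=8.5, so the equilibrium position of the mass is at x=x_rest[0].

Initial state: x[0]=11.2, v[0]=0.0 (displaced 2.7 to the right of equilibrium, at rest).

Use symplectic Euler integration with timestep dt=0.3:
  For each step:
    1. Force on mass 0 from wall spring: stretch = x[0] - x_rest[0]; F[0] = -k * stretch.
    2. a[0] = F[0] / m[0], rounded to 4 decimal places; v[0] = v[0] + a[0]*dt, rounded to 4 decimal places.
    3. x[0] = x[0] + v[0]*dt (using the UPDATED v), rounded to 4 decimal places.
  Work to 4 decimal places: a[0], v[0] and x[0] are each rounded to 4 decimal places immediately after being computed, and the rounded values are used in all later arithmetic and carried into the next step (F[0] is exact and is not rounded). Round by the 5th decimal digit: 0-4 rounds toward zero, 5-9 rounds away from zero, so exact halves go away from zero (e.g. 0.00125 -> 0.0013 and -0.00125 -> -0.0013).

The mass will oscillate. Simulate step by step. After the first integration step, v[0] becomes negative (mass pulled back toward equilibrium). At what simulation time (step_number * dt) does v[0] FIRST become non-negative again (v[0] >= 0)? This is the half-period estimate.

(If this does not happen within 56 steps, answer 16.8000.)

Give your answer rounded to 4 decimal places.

Answer: 2.7000

Derivation:
Step 0: x=[11.2000] v=[0.0000]
Step 1: x=[10.8619] v=[-1.1270]
Step 2: x=[10.2281] v=[-2.1128]
Step 3: x=[9.3779] v=[-2.8341]
Step 4: x=[8.4178] v=[-3.2005]
Step 5: x=[7.4679] v=[-3.1662]
Step 6: x=[6.6473] v=[-2.7354]
Step 7: x=[6.0587] v=[-1.9621]
Step 8: x=[5.7758] v=[-0.9431]
Step 9: x=[5.8340] v=[0.1940]
First v>=0 after going negative at step 9, time=2.7000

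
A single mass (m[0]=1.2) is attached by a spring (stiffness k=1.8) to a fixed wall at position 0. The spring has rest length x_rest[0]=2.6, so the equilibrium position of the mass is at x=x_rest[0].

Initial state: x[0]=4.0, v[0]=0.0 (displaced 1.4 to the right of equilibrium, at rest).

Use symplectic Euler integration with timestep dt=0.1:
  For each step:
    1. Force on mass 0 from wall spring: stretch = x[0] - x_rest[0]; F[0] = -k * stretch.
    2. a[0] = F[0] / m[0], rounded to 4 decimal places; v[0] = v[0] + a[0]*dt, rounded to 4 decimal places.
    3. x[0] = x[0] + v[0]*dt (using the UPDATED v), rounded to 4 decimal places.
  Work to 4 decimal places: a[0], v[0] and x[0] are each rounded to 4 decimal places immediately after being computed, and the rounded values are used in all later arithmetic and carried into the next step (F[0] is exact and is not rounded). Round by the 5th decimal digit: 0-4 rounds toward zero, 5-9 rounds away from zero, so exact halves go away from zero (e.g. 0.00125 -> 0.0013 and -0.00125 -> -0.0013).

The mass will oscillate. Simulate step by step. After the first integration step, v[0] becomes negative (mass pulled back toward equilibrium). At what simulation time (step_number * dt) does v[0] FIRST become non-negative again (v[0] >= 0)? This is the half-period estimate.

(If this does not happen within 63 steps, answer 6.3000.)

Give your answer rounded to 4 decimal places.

Answer: 2.6000

Derivation:
Step 0: x=[4.0000] v=[0.0000]
Step 1: x=[3.9790] v=[-0.2100]
Step 2: x=[3.9373] v=[-0.4169]
Step 3: x=[3.8756] v=[-0.6175]
Step 4: x=[3.7947] v=[-0.8088]
Step 5: x=[3.6959] v=[-0.9880]
Step 6: x=[3.5807] v=[-1.1524]
Step 7: x=[3.4508] v=[-1.2995]
Step 8: x=[3.3081] v=[-1.4271]
Step 9: x=[3.1548] v=[-1.5333]
Step 10: x=[2.9932] v=[-1.6165]
Step 11: x=[2.8257] v=[-1.6755]
Step 12: x=[2.6548] v=[-1.7094]
Step 13: x=[2.4830] v=[-1.7176]
Step 14: x=[2.3130] v=[-1.7001]
Step 15: x=[2.1473] v=[-1.6571]
Step 16: x=[1.9884] v=[-1.5892]
Step 17: x=[1.8387] v=[-1.4975]
Step 18: x=[1.7004] v=[-1.3833]
Step 19: x=[1.5756] v=[-1.2484]
Step 20: x=[1.4661] v=[-1.0947]
Step 21: x=[1.3736] v=[-0.9246]
Step 22: x=[1.2995] v=[-0.7406]
Step 23: x=[1.2450] v=[-0.5455]
Step 24: x=[1.2108] v=[-0.3423]
Step 25: x=[1.1974] v=[-0.1339]
Step 26: x=[1.2051] v=[0.0765]
First v>=0 after going negative at step 26, time=2.6000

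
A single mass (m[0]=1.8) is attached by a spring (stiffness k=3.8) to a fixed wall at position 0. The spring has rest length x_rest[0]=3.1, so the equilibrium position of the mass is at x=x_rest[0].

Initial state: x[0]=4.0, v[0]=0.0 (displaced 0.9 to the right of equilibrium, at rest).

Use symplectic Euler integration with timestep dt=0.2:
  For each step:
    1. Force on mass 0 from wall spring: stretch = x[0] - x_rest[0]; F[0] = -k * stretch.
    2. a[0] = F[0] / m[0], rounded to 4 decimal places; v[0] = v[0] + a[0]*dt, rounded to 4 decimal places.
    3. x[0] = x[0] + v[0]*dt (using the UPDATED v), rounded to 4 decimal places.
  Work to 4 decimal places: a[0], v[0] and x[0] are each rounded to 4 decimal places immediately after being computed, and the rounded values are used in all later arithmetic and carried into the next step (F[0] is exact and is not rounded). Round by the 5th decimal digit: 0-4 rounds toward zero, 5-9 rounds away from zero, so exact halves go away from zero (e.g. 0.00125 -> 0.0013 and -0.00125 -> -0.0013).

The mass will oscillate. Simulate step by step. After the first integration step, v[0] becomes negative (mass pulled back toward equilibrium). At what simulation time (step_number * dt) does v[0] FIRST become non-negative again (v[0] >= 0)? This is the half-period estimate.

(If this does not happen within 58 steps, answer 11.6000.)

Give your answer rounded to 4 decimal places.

Step 0: x=[4.0000] v=[0.0000]
Step 1: x=[3.9240] v=[-0.3800]
Step 2: x=[3.7784] v=[-0.7279]
Step 3: x=[3.5755] v=[-1.0143]
Step 4: x=[3.3325] v=[-1.2151]
Step 5: x=[3.0698] v=[-1.3133]
Step 6: x=[2.8097] v=[-1.3005]
Step 7: x=[2.5741] v=[-1.1779]
Step 8: x=[2.3829] v=[-0.9559]
Step 9: x=[2.2523] v=[-0.6531]
Step 10: x=[2.1933] v=[-0.2952]
Step 11: x=[2.2108] v=[0.0876]
First v>=0 after going negative at step 11, time=2.2000

Answer: 2.2000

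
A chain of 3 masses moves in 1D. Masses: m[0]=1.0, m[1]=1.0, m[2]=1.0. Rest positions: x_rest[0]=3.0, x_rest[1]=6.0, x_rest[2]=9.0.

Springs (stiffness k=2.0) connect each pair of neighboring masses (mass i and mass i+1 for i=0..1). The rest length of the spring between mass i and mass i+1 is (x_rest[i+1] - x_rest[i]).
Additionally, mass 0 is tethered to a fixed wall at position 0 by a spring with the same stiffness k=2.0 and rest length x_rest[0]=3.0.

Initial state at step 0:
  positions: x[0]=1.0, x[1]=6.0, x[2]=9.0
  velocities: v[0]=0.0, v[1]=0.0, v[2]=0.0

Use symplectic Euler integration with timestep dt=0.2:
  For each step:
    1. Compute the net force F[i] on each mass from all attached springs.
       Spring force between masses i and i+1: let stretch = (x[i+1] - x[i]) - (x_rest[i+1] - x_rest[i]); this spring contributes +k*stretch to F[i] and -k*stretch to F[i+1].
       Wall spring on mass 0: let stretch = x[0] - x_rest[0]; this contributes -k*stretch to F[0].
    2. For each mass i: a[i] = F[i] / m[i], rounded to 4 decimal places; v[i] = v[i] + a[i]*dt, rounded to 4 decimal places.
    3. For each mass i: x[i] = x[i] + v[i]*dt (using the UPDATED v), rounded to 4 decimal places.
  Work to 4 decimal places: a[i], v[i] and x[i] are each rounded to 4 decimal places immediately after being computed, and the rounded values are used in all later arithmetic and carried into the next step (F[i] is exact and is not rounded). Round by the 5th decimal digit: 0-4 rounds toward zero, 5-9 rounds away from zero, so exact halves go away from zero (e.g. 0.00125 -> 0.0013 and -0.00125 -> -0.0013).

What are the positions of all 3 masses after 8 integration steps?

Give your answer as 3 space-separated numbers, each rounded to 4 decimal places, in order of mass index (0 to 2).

Answer: 4.2266 6.0072 8.0206

Derivation:
Step 0: x=[1.0000 6.0000 9.0000] v=[0.0000 0.0000 0.0000]
Step 1: x=[1.3200 5.8400 9.0000] v=[1.6000 -0.8000 0.0000]
Step 2: x=[1.8960 5.5712 8.9872] v=[2.8800 -1.3440 -0.0640]
Step 3: x=[2.6143 5.2817 8.9411] v=[3.5917 -1.4477 -0.2304]
Step 4: x=[3.3369 5.0715 8.8423] v=[3.6129 -1.0509 -0.4942]
Step 5: x=[3.9313 5.0242 8.6818] v=[2.9720 -0.2364 -0.8025]
Step 6: x=[4.2986 5.1821 8.4687] v=[1.8366 0.7895 -1.0655]
Step 7: x=[4.3927 5.5322 8.2327] v=[0.4706 1.7507 -1.1801]
Step 8: x=[4.2266 6.0072 8.0206] v=[-0.8307 2.3751 -1.0603]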